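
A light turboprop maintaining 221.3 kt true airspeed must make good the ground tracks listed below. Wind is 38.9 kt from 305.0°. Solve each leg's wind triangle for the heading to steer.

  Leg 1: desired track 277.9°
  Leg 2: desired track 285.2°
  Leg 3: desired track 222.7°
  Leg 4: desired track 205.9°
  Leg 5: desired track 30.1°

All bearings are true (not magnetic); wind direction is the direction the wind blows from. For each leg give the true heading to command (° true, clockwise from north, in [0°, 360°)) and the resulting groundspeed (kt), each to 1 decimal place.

Leg 1: desired track 277.9°; wind correction +4.6° → command heading 282.5°, groundspeed 186.0 kt
Leg 2: desired track 285.2°; wind correction +3.4° → command heading 288.6°, groundspeed 184.3 kt
Leg 3: desired track 222.7°; wind correction +10.0° → command heading 232.7°, groundspeed 212.7 kt
Leg 4: desired track 205.9°; wind correction +10.0° → command heading 215.9°, groundspeed 224.1 kt
Leg 5: desired track 30.1°; wind correction -10.1° → command heading 20.0°, groundspeed 214.6 kt

Leg 1: heading=282.5°, groundspeed=186.0 kt
Leg 2: heading=288.6°, groundspeed=184.3 kt
Leg 3: heading=232.7°, groundspeed=212.7 kt
Leg 4: heading=215.9°, groundspeed=224.1 kt
Leg 5: heading=20.0°, groundspeed=214.6 kt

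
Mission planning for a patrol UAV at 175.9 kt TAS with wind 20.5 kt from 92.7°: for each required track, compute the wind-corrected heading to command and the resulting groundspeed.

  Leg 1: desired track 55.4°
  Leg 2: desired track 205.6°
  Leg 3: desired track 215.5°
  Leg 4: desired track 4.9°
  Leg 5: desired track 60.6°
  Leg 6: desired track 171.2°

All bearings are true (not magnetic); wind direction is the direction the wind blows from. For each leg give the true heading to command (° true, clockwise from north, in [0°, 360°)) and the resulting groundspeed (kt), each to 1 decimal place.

Leg 1: heading=59.4°, groundspeed=159.2 kt
Leg 2: heading=199.4°, groundspeed=182.9 kt
Leg 3: heading=209.9°, groundspeed=186.2 kt
Leg 4: heading=11.6°, groundspeed=173.9 kt
Leg 5: heading=64.2°, groundspeed=158.2 kt
Leg 6: heading=164.6°, groundspeed=170.7 kt

Leg 1: desired track 55.4°; wind correction +4.0° → command heading 59.4°, groundspeed 159.2 kt
Leg 2: desired track 205.6°; wind correction -6.2° → command heading 199.4°, groundspeed 182.9 kt
Leg 3: desired track 215.5°; wind correction -5.6° → command heading 209.9°, groundspeed 186.2 kt
Leg 4: desired track 4.9°; wind correction +6.7° → command heading 11.6°, groundspeed 173.9 kt
Leg 5: desired track 60.6°; wind correction +3.6° → command heading 64.2°, groundspeed 158.2 kt
Leg 6: desired track 171.2°; wind correction -6.6° → command heading 164.6°, groundspeed 170.7 kt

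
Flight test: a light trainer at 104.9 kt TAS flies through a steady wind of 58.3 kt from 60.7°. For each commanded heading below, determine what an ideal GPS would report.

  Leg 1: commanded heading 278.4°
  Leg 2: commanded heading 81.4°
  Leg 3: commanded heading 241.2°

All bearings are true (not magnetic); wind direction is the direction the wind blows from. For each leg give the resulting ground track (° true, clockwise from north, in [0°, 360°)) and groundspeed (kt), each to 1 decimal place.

Leg 1: track=265.1°, groundspeed=155.2 kt
Leg 2: track=103.7°, groundspeed=54.4 kt
Leg 3: track=241.0°, groundspeed=163.2 kt

Leg 1: heading 278.4°; drift -13.3° → track 265.1°, groundspeed 155.2 kt
Leg 2: heading 81.4°; drift +22.3° → track 103.7°, groundspeed 54.4 kt
Leg 3: heading 241.2°; drift -0.2° → track 241.0°, groundspeed 163.2 kt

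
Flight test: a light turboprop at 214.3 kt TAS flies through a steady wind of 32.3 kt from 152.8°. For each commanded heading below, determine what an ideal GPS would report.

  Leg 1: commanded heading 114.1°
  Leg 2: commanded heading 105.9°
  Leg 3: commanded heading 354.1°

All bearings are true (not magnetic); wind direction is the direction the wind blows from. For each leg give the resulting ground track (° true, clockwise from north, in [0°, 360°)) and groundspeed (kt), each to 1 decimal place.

Leg 1: heading 114.1°; drift -6.1° → track 108.0°, groundspeed 190.2 kt
Leg 2: heading 105.9°; drift -7.0° → track 98.9°, groundspeed 193.7 kt
Leg 3: heading 354.1°; drift -2.7° → track 351.4°, groundspeed 244.7 kt

Leg 1: track=108.0°, groundspeed=190.2 kt
Leg 2: track=98.9°, groundspeed=193.7 kt
Leg 3: track=351.4°, groundspeed=244.7 kt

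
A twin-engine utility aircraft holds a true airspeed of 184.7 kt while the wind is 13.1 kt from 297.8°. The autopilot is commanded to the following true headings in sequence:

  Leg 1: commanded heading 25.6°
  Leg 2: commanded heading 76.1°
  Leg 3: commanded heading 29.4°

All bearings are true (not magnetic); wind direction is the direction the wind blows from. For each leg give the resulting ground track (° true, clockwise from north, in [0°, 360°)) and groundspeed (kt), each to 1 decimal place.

Leg 1: track=29.7°, groundspeed=184.7 kt
Leg 2: track=78.7°, groundspeed=194.7 kt
Leg 3: track=33.4°, groundspeed=185.5 kt

Leg 1: heading 25.6°; drift +4.1° → track 29.7°, groundspeed 184.7 kt
Leg 2: heading 76.1°; drift +2.6° → track 78.7°, groundspeed 194.7 kt
Leg 3: heading 29.4°; drift +4.0° → track 33.4°, groundspeed 185.5 kt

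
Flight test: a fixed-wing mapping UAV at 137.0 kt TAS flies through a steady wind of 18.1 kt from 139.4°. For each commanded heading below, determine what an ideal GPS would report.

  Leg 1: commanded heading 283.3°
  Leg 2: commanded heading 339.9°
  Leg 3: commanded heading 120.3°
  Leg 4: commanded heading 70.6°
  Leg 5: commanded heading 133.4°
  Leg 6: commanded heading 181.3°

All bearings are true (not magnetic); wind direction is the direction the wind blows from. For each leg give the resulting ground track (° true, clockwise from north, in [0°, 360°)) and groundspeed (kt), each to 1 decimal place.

Leg 1: track=287.3°, groundspeed=152.0 kt
Leg 2: track=337.5°, groundspeed=154.1 kt
Leg 3: track=117.5°, groundspeed=120.0 kt
Leg 4: track=63.2°, groundspeed=131.5 kt
Leg 5: track=132.5°, groundspeed=119.0 kt
Leg 6: track=186.9°, groundspeed=124.1 kt

Leg 1: heading 283.3°; drift +4.0° → track 287.3°, groundspeed 152.0 kt
Leg 2: heading 339.9°; drift -2.4° → track 337.5°, groundspeed 154.1 kt
Leg 3: heading 120.3°; drift -2.8° → track 117.5°, groundspeed 120.0 kt
Leg 4: heading 70.6°; drift -7.4° → track 63.2°, groundspeed 131.5 kt
Leg 5: heading 133.4°; drift -0.9° → track 132.5°, groundspeed 119.0 kt
Leg 6: heading 181.3°; drift +5.6° → track 186.9°, groundspeed 124.1 kt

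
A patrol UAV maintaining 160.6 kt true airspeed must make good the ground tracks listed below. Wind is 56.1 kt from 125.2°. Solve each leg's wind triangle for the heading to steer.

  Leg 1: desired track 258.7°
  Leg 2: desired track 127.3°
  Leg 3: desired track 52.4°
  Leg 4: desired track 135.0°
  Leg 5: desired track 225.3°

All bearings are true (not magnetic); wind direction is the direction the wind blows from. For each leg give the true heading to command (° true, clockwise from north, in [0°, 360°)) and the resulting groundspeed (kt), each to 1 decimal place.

Leg 1: desired track 258.7°; wind correction -14.7° → command heading 244.0°, groundspeed 194.0 kt
Leg 2: desired track 127.3°; wind correction -0.7° → command heading 126.6°, groundspeed 104.5 kt
Leg 3: desired track 52.4°; wind correction +19.5° → command heading 71.9°, groundspeed 134.8 kt
Leg 4: desired track 135.0°; wind correction -3.4° → command heading 131.6°, groundspeed 105.0 kt
Leg 5: desired track 225.3°; wind correction -20.1° → command heading 205.2°, groundspeed 160.6 kt

Leg 1: heading=244.0°, groundspeed=194.0 kt
Leg 2: heading=126.6°, groundspeed=104.5 kt
Leg 3: heading=71.9°, groundspeed=134.8 kt
Leg 4: heading=131.6°, groundspeed=105.0 kt
Leg 5: heading=205.2°, groundspeed=160.6 kt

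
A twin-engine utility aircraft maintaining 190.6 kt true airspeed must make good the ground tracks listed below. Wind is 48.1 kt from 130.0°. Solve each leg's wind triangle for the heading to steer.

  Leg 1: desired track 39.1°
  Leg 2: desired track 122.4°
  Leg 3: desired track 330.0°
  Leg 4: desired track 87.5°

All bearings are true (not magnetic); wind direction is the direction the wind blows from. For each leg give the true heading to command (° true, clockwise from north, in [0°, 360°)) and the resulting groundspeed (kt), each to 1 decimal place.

Leg 1: heading=53.7°, groundspeed=185.2 kt
Leg 2: heading=124.3°, groundspeed=142.8 kt
Leg 3: heading=335.0°, groundspeed=235.1 kt
Leg 4: heading=97.3°, groundspeed=152.3 kt

Leg 1: desired track 39.1°; wind correction +14.6° → command heading 53.7°, groundspeed 185.2 kt
Leg 2: desired track 122.4°; wind correction +1.9° → command heading 124.3°, groundspeed 142.8 kt
Leg 3: desired track 330.0°; wind correction +5.0° → command heading 335.0°, groundspeed 235.1 kt
Leg 4: desired track 87.5°; wind correction +9.8° → command heading 97.3°, groundspeed 152.3 kt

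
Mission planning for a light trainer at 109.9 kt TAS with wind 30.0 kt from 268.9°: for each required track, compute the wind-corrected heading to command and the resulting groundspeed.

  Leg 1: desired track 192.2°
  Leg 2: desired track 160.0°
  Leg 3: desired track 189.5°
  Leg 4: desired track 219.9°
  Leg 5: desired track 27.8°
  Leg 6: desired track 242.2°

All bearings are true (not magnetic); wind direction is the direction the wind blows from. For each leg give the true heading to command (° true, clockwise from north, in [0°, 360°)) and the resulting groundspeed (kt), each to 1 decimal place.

Leg 1: heading=207.6°, groundspeed=99.0 kt
Leg 2: heading=175.0°, groundspeed=115.9 kt
Leg 3: heading=205.1°, groundspeed=100.4 kt
Leg 4: heading=231.8°, groundspeed=87.9 kt
Leg 5: heading=14.0°, groundspeed=121.2 kt
Leg 6: heading=249.2°, groundspeed=82.3 kt

Leg 1: desired track 192.2°; wind correction +15.4° → command heading 207.6°, groundspeed 99.0 kt
Leg 2: desired track 160.0°; wind correction +15.0° → command heading 175.0°, groundspeed 115.9 kt
Leg 3: desired track 189.5°; wind correction +15.6° → command heading 205.1°, groundspeed 100.4 kt
Leg 4: desired track 219.9°; wind correction +11.9° → command heading 231.8°, groundspeed 87.9 kt
Leg 5: desired track 27.8°; wind correction -13.8° → command heading 14.0°, groundspeed 121.2 kt
Leg 6: desired track 242.2°; wind correction +7.0° → command heading 249.2°, groundspeed 82.3 kt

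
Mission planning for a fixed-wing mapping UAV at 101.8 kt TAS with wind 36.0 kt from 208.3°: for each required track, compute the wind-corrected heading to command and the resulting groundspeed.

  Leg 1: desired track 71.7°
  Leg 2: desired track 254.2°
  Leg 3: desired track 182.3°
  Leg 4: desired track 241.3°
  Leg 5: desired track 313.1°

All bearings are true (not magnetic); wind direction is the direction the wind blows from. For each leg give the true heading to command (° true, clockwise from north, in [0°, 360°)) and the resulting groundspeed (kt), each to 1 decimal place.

Leg 1: desired track 71.7°; wind correction +14.1° → command heading 85.8°, groundspeed 124.9 kt
Leg 2: desired track 254.2°; wind correction -14.7° → command heading 239.5°, groundspeed 73.4 kt
Leg 3: desired track 182.3°; wind correction +8.9° → command heading 191.2°, groundspeed 68.2 kt
Leg 4: desired track 241.3°; wind correction -11.1° → command heading 230.2°, groundspeed 69.7 kt
Leg 5: desired track 313.1°; wind correction -20.0° → command heading 293.1°, groundspeed 104.9 kt

Leg 1: heading=85.8°, groundspeed=124.9 kt
Leg 2: heading=239.5°, groundspeed=73.4 kt
Leg 3: heading=191.2°, groundspeed=68.2 kt
Leg 4: heading=230.2°, groundspeed=69.7 kt
Leg 5: heading=293.1°, groundspeed=104.9 kt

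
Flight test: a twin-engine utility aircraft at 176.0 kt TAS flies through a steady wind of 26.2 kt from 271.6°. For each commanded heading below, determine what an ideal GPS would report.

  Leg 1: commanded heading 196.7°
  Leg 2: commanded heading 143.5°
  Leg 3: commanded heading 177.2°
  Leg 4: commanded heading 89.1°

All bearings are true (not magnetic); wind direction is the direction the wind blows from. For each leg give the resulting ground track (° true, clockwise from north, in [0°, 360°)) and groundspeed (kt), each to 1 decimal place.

Leg 1: heading 196.7°; drift -8.5° → track 188.2°, groundspeed 171.1 kt
Leg 2: heading 143.5°; drift -6.1° → track 137.4°, groundspeed 193.3 kt
Leg 3: heading 177.2°; drift -8.3° → track 168.9°, groundspeed 179.9 kt
Leg 4: heading 89.1°; drift +0.3° → track 89.4°, groundspeed 202.2 kt

Leg 1: track=188.2°, groundspeed=171.1 kt
Leg 2: track=137.4°, groundspeed=193.3 kt
Leg 3: track=168.9°, groundspeed=179.9 kt
Leg 4: track=89.4°, groundspeed=202.2 kt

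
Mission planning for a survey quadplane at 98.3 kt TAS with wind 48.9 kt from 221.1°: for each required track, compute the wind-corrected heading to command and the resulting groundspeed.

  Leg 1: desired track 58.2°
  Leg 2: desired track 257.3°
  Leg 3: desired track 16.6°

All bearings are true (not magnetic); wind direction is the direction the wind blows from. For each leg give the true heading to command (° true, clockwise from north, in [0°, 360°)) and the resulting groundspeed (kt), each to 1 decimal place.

Leg 1: desired track 58.2°; wind correction +8.4° → command heading 66.6°, groundspeed 144.0 kt
Leg 2: desired track 257.3°; wind correction -17.1° → command heading 240.2°, groundspeed 54.5 kt
Leg 3: desired track 16.6°; wind correction -11.9° → command heading 4.7°, groundspeed 140.7 kt

Leg 1: heading=66.6°, groundspeed=144.0 kt
Leg 2: heading=240.2°, groundspeed=54.5 kt
Leg 3: heading=4.7°, groundspeed=140.7 kt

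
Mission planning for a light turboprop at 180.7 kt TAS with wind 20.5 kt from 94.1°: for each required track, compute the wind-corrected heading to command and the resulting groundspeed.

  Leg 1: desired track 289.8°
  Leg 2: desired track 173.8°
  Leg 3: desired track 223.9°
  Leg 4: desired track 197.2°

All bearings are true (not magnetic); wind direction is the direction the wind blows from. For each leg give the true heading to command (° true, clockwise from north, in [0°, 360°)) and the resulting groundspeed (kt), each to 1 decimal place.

Leg 1: desired track 289.8°; wind correction +1.8° → command heading 291.6°, groundspeed 200.4 kt
Leg 2: desired track 173.8°; wind correction -6.4° → command heading 167.4°, groundspeed 175.9 kt
Leg 3: desired track 223.9°; wind correction -5.0° → command heading 218.9°, groundspeed 193.1 kt
Leg 4: desired track 197.2°; wind correction -6.3° → command heading 190.9°, groundspeed 184.2 kt

Leg 1: heading=291.6°, groundspeed=200.4 kt
Leg 2: heading=167.4°, groundspeed=175.9 kt
Leg 3: heading=218.9°, groundspeed=193.1 kt
Leg 4: heading=190.9°, groundspeed=184.2 kt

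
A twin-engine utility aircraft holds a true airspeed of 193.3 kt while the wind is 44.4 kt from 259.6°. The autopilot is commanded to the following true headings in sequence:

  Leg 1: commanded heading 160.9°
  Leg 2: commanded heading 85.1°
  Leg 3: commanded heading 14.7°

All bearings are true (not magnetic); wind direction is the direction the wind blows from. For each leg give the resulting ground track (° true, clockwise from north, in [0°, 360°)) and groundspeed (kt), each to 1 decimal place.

Leg 1: heading 160.9°; drift -12.4° → track 148.5°, groundspeed 204.8 kt
Leg 2: heading 85.1°; drift -1.0° → track 84.1°, groundspeed 237.5 kt
Leg 3: heading 14.7°; drift +10.7° → track 25.4°, groundspeed 215.9 kt

Leg 1: track=148.5°, groundspeed=204.8 kt
Leg 2: track=84.1°, groundspeed=237.5 kt
Leg 3: track=25.4°, groundspeed=215.9 kt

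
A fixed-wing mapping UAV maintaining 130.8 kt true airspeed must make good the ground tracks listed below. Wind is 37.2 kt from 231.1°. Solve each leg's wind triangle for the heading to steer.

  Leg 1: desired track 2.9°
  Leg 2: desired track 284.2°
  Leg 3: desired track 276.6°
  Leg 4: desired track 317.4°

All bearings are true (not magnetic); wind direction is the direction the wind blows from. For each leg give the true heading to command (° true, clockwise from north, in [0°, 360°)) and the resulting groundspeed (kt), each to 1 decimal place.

Leg 1: desired track 2.9°; wind correction -12.2° → command heading 350.7°, groundspeed 152.6 kt
Leg 2: desired track 284.2°; wind correction -13.1° → command heading 271.1°, groundspeed 105.0 kt
Leg 3: desired track 276.6°; wind correction -11.7° → command heading 264.9°, groundspeed 102.0 kt
Leg 4: desired track 317.4°; wind correction -16.5° → command heading 300.9°, groundspeed 123.0 kt

Leg 1: heading=350.7°, groundspeed=152.6 kt
Leg 2: heading=271.1°, groundspeed=105.0 kt
Leg 3: heading=264.9°, groundspeed=102.0 kt
Leg 4: heading=300.9°, groundspeed=123.0 kt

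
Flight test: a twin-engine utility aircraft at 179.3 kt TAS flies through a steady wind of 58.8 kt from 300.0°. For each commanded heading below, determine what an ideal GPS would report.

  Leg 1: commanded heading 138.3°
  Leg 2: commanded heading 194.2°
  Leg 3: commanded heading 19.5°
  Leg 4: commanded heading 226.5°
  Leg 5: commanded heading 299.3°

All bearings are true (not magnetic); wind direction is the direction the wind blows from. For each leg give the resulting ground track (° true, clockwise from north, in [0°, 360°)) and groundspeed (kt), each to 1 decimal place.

Leg 1: track=133.8°, groundspeed=235.8 kt
Leg 2: track=178.0°, groundspeed=203.3 kt
Leg 3: track=38.4°, groundspeed=178.2 kt
Leg 4: track=207.4°, groundspeed=172.1 kt
Leg 5: track=299.0°, groundspeed=120.5 kt

Leg 1: heading 138.3°; drift -4.5° → track 133.8°, groundspeed 235.8 kt
Leg 2: heading 194.2°; drift -16.2° → track 178.0°, groundspeed 203.3 kt
Leg 3: heading 19.5°; drift +18.9° → track 38.4°, groundspeed 178.2 kt
Leg 4: heading 226.5°; drift -19.1° → track 207.4°, groundspeed 172.1 kt
Leg 5: heading 299.3°; drift -0.3° → track 299.0°, groundspeed 120.5 kt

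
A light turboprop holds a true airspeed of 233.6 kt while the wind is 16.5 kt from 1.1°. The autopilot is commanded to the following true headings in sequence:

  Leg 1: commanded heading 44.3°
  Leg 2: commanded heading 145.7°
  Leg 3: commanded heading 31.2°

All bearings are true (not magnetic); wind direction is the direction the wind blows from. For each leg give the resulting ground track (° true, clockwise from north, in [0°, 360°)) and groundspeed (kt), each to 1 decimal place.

Leg 1: track=47.2°, groundspeed=221.9 kt
Leg 2: track=147.9°, groundspeed=247.2 kt
Leg 3: track=33.4°, groundspeed=219.5 kt

Leg 1: heading 44.3°; drift +2.9° → track 47.2°, groundspeed 221.9 kt
Leg 2: heading 145.7°; drift +2.2° → track 147.9°, groundspeed 247.2 kt
Leg 3: heading 31.2°; drift +2.2° → track 33.4°, groundspeed 219.5 kt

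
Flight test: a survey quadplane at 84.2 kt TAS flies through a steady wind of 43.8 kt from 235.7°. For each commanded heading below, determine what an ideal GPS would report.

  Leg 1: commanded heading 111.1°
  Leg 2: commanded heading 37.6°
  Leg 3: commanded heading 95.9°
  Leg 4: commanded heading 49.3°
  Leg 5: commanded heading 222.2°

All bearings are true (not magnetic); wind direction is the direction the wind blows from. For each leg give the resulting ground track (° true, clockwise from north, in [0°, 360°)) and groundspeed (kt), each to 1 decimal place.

Leg 1: heading 111.1°; drift -18.3° → track 92.8°, groundspeed 114.9 kt
Leg 2: heading 37.6°; drift +6.2° → track 43.8°, groundspeed 126.6 kt
Leg 3: heading 95.9°; drift -13.5° → track 82.4°, groundspeed 121.0 kt
Leg 4: heading 49.3°; drift +2.2° → track 51.5°, groundspeed 127.8 kt
Leg 5: heading 222.2°; drift -13.8° → track 208.4°, groundspeed 42.8 kt

Leg 1: track=92.8°, groundspeed=114.9 kt
Leg 2: track=43.8°, groundspeed=126.6 kt
Leg 3: track=82.4°, groundspeed=121.0 kt
Leg 4: track=51.5°, groundspeed=127.8 kt
Leg 5: track=208.4°, groundspeed=42.8 kt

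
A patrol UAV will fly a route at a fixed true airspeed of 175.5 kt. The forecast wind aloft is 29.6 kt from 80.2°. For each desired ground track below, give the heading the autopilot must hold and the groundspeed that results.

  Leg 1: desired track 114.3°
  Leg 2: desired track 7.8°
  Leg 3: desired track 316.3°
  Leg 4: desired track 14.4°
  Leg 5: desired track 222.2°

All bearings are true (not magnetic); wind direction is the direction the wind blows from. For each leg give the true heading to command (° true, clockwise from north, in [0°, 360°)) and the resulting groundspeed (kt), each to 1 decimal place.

Leg 1: desired track 114.3°; wind correction -5.4° → command heading 108.9°, groundspeed 150.2 kt
Leg 2: desired track 7.8°; wind correction +9.3° → command heading 17.1°, groundspeed 164.3 kt
Leg 3: desired track 316.3°; wind correction +8.0° → command heading 324.3°, groundspeed 190.3 kt
Leg 4: desired track 14.4°; wind correction +8.8° → command heading 23.2°, groundspeed 161.3 kt
Leg 5: desired track 222.2°; wind correction -6.0° → command heading 216.2°, groundspeed 197.9 kt

Leg 1: heading=108.9°, groundspeed=150.2 kt
Leg 2: heading=17.1°, groundspeed=164.3 kt
Leg 3: heading=324.3°, groundspeed=190.3 kt
Leg 4: heading=23.2°, groundspeed=161.3 kt
Leg 5: heading=216.2°, groundspeed=197.9 kt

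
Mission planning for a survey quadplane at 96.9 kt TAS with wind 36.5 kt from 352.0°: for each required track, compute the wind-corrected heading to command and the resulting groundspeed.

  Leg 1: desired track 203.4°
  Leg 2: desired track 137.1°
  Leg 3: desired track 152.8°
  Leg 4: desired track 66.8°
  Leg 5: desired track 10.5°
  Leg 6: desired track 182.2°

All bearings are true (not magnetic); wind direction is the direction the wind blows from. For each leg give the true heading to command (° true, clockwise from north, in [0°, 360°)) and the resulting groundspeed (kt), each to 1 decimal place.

Leg 1: desired track 203.4°; wind correction +11.3° → command heading 214.7°, groundspeed 126.2 kt
Leg 2: desired track 137.1°; wind correction -12.4° → command heading 124.7°, groundspeed 124.6 kt
Leg 3: desired track 152.8°; wind correction -7.1° → command heading 145.7°, groundspeed 130.6 kt
Leg 4: desired track 66.8°; wind correction -21.3° → command heading 45.5°, groundspeed 80.7 kt
Leg 5: desired track 10.5°; wind correction -6.9° → command heading 3.6°, groundspeed 61.6 kt
Leg 6: desired track 182.2°; wind correction +3.8° → command heading 186.0°, groundspeed 132.6 kt

Leg 1: heading=214.7°, groundspeed=126.2 kt
Leg 2: heading=124.7°, groundspeed=124.6 kt
Leg 3: heading=145.7°, groundspeed=130.6 kt
Leg 4: heading=45.5°, groundspeed=80.7 kt
Leg 5: heading=3.6°, groundspeed=61.6 kt
Leg 6: heading=186.0°, groundspeed=132.6 kt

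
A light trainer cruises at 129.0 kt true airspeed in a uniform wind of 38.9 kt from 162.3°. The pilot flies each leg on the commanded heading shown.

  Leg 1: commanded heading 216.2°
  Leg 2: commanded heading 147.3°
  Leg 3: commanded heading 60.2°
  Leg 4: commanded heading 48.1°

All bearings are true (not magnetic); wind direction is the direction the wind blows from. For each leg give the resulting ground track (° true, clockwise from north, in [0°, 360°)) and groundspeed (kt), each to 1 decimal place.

Leg 1: heading 216.2°; drift +16.5° → track 232.7°, groundspeed 110.6 kt
Leg 2: heading 147.3°; drift -6.3° → track 141.0°, groundspeed 92.0 kt
Leg 3: heading 60.2°; drift -15.5° → track 44.7°, groundspeed 142.3 kt
Leg 4: heading 48.1°; drift -13.8° → track 34.3°, groundspeed 149.2 kt

Leg 1: track=232.7°, groundspeed=110.6 kt
Leg 2: track=141.0°, groundspeed=92.0 kt
Leg 3: track=44.7°, groundspeed=142.3 kt
Leg 4: track=34.3°, groundspeed=149.2 kt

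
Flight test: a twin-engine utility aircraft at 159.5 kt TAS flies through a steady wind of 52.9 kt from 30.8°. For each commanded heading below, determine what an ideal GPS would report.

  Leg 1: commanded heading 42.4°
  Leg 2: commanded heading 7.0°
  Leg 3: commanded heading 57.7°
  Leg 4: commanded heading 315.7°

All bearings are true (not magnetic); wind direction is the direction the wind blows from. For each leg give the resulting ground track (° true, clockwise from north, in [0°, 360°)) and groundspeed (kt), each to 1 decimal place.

Leg 1: heading 42.4°; drift +5.6° → track 48.0°, groundspeed 108.2 kt
Leg 2: heading 7.0°; drift -10.9° → track 356.1°, groundspeed 113.1 kt
Leg 3: heading 57.7°; drift +12.0° → track 69.7°, groundspeed 114.8 kt
Leg 4: heading 315.7°; drift -19.3° → track 296.4°, groundspeed 154.6 kt

Leg 1: track=48.0°, groundspeed=108.2 kt
Leg 2: track=356.1°, groundspeed=113.1 kt
Leg 3: track=69.7°, groundspeed=114.8 kt
Leg 4: track=296.4°, groundspeed=154.6 kt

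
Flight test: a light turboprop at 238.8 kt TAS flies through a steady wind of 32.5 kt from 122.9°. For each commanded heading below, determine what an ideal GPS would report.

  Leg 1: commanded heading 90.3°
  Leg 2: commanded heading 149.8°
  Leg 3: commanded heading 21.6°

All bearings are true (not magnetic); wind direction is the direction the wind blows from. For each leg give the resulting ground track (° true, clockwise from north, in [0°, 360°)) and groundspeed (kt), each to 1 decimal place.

Leg 1: heading 90.3°; drift -4.7° → track 85.6°, groundspeed 212.1 kt
Leg 2: heading 149.8°; drift +4.0° → track 153.8°, groundspeed 210.3 kt
Leg 3: heading 21.6°; drift -7.4° → track 14.2°, groundspeed 247.2 kt

Leg 1: track=85.6°, groundspeed=212.1 kt
Leg 2: track=153.8°, groundspeed=210.3 kt
Leg 3: track=14.2°, groundspeed=247.2 kt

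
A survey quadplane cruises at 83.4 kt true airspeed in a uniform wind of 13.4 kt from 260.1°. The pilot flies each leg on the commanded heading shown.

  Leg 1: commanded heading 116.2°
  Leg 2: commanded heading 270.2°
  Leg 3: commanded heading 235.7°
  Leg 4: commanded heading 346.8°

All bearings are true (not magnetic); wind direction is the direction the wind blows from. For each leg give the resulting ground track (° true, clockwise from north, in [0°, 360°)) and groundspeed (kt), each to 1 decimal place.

Leg 1: heading 116.2°; drift -4.8° → track 111.4°, groundspeed 94.6 kt
Leg 2: heading 270.2°; drift +1.9° → track 272.1°, groundspeed 70.2 kt
Leg 3: heading 235.7°; drift -4.4° → track 231.3°, groundspeed 71.4 kt
Leg 4: heading 346.8°; drift +9.2° → track 356.0°, groundspeed 83.7 kt

Leg 1: track=111.4°, groundspeed=94.6 kt
Leg 2: track=272.1°, groundspeed=70.2 kt
Leg 3: track=231.3°, groundspeed=71.4 kt
Leg 4: track=356.0°, groundspeed=83.7 kt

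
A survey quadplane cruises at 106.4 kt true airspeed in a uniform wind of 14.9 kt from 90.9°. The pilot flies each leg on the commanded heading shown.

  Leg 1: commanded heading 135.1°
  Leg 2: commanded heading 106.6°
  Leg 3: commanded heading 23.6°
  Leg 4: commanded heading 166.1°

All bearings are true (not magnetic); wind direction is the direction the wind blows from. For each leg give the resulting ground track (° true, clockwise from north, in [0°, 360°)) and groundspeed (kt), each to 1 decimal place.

Leg 1: track=141.3°, groundspeed=96.3 kt
Leg 2: track=109.1°, groundspeed=92.1 kt
Leg 3: track=15.8°, groundspeed=101.6 kt
Leg 4: track=174.1°, groundspeed=103.6 kt

Leg 1: heading 135.1°; drift +6.2° → track 141.3°, groundspeed 96.3 kt
Leg 2: heading 106.6°; drift +2.5° → track 109.1°, groundspeed 92.1 kt
Leg 3: heading 23.6°; drift -7.8° → track 15.8°, groundspeed 101.6 kt
Leg 4: heading 166.1°; drift +8.0° → track 174.1°, groundspeed 103.6 kt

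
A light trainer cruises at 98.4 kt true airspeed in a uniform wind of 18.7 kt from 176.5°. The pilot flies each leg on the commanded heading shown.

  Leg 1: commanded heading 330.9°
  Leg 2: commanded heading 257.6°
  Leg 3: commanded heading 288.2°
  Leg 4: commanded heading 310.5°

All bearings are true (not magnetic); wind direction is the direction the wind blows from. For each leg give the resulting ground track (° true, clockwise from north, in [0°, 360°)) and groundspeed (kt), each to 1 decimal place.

Leg 1: heading 330.9°; drift +4.0° → track 334.9°, groundspeed 115.5 kt
Leg 2: heading 257.6°; drift +10.9° → track 268.5°, groundspeed 97.3 kt
Leg 3: heading 288.2°; drift +9.4° → track 297.6°, groundspeed 106.7 kt
Leg 4: heading 310.5°; drift +6.9° → track 317.4°, groundspeed 112.2 kt

Leg 1: track=334.9°, groundspeed=115.5 kt
Leg 2: track=268.5°, groundspeed=97.3 kt
Leg 3: track=297.6°, groundspeed=106.7 kt
Leg 4: track=317.4°, groundspeed=112.2 kt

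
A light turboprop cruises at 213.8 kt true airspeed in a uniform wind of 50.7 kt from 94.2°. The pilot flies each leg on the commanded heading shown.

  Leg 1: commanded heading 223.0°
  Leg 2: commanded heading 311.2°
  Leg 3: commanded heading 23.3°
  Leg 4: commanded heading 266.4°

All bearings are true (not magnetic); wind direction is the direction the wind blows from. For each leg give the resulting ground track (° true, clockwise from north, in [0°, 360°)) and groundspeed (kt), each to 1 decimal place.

Leg 1: track=232.1°, groundspeed=248.7 kt
Leg 2: track=304.4°, groundspeed=256.1 kt
Leg 3: track=9.6°, groundspeed=202.9 kt
Leg 4: track=267.9°, groundspeed=264.1 kt

Leg 1: heading 223.0°; drift +9.1° → track 232.1°, groundspeed 248.7 kt
Leg 2: heading 311.2°; drift -6.8° → track 304.4°, groundspeed 256.1 kt
Leg 3: heading 23.3°; drift -13.7° → track 9.6°, groundspeed 202.9 kt
Leg 4: heading 266.4°; drift +1.5° → track 267.9°, groundspeed 264.1 kt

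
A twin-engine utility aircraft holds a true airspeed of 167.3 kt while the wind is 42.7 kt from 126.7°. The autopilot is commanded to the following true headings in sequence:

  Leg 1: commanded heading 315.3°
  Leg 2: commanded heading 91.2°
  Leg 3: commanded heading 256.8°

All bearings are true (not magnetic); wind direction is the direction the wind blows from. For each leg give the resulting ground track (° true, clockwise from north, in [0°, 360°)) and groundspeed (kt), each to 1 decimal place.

Leg 1: heading 315.3°; drift -1.7° → track 313.6°, groundspeed 209.6 kt
Leg 2: heading 91.2°; drift -10.6° → track 80.6°, groundspeed 134.8 kt
Leg 3: heading 256.8°; drift +9.5° → track 266.3°, groundspeed 197.5 kt

Leg 1: track=313.6°, groundspeed=209.6 kt
Leg 2: track=80.6°, groundspeed=134.8 kt
Leg 3: track=266.3°, groundspeed=197.5 kt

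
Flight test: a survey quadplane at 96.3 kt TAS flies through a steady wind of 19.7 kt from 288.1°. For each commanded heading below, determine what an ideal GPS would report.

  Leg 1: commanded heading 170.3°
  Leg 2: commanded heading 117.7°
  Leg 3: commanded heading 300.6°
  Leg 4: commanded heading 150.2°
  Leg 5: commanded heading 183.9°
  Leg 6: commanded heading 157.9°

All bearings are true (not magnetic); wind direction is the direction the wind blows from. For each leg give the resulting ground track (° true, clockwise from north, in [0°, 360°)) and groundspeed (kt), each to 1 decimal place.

Leg 1: heading 170.3°; drift -9.4° → track 160.9°, groundspeed 106.9 kt
Leg 2: heading 117.7°; drift -1.6° → track 116.1°, groundspeed 115.8 kt
Leg 3: heading 300.6°; drift +3.2° → track 303.8°, groundspeed 77.2 kt
Leg 4: heading 150.2°; drift -6.8° → track 143.4°, groundspeed 111.7 kt
Leg 5: heading 183.9°; drift -10.7° → track 173.2°, groundspeed 102.9 kt
Leg 6: heading 157.9°; drift -7.9° → track 150.0°, groundspeed 110.0 kt

Leg 1: track=160.9°, groundspeed=106.9 kt
Leg 2: track=116.1°, groundspeed=115.8 kt
Leg 3: track=303.8°, groundspeed=77.2 kt
Leg 4: track=143.4°, groundspeed=111.7 kt
Leg 5: track=173.2°, groundspeed=102.9 kt
Leg 6: track=150.0°, groundspeed=110.0 kt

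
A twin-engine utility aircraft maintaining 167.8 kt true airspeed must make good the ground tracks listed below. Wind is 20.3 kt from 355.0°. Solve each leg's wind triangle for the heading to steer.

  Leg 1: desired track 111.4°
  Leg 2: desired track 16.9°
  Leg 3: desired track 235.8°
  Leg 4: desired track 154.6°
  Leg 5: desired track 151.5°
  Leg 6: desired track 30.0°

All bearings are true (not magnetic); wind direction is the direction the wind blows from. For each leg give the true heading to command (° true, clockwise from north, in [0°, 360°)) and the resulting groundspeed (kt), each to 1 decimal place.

Leg 1: desired track 111.4°; wind correction -6.2° → command heading 105.2°, groundspeed 175.8 kt
Leg 2: desired track 16.9°; wind correction -2.6° → command heading 14.3°, groundspeed 148.8 kt
Leg 3: desired track 235.8°; wind correction +6.1° → command heading 241.9°, groundspeed 176.8 kt
Leg 4: desired track 154.6°; wind correction -2.4° → command heading 152.2°, groundspeed 186.7 kt
Leg 5: desired track 151.5°; wind correction -2.8° → command heading 148.7°, groundspeed 186.2 kt
Leg 6: desired track 30.0°; wind correction -4.0° → command heading 26.0°, groundspeed 150.8 kt

Leg 1: heading=105.2°, groundspeed=175.8 kt
Leg 2: heading=14.3°, groundspeed=148.8 kt
Leg 3: heading=241.9°, groundspeed=176.8 kt
Leg 4: heading=152.2°, groundspeed=186.7 kt
Leg 5: heading=148.7°, groundspeed=186.2 kt
Leg 6: heading=26.0°, groundspeed=150.8 kt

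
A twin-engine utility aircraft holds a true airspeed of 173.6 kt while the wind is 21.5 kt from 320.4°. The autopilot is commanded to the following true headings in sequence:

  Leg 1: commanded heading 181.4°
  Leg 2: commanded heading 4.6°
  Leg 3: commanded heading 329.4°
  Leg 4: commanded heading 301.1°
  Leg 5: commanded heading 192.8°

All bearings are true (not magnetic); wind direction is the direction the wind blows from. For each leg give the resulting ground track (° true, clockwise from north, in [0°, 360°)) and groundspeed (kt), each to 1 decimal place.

Leg 1: track=177.2°, groundspeed=190.3 kt
Leg 2: track=10.0°, groundspeed=158.9 kt
Leg 3: track=330.7°, groundspeed=152.4 kt
Leg 4: track=298.4°, groundspeed=153.5 kt
Leg 5: track=187.6°, groundspeed=187.5 kt

Leg 1: heading 181.4°; drift -4.2° → track 177.2°, groundspeed 190.3 kt
Leg 2: heading 4.6°; drift +5.4° → track 10.0°, groundspeed 158.9 kt
Leg 3: heading 329.4°; drift +1.3° → track 330.7°, groundspeed 152.4 kt
Leg 4: heading 301.1°; drift -2.7° → track 298.4°, groundspeed 153.5 kt
Leg 5: heading 192.8°; drift -5.2° → track 187.6°, groundspeed 187.5 kt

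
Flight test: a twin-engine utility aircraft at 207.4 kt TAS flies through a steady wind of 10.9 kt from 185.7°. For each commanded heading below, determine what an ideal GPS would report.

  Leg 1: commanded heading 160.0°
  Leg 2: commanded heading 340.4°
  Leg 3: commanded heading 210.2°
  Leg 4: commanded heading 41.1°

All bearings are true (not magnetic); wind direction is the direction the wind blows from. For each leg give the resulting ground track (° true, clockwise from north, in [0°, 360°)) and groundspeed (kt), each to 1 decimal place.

Leg 1: track=158.6°, groundspeed=197.6 kt
Leg 2: track=341.6°, groundspeed=217.3 kt
Leg 3: track=211.5°, groundspeed=197.5 kt
Leg 4: track=39.4°, groundspeed=216.4 kt

Leg 1: heading 160.0°; drift -1.4° → track 158.6°, groundspeed 197.6 kt
Leg 2: heading 340.4°; drift +1.2° → track 341.6°, groundspeed 217.3 kt
Leg 3: heading 210.2°; drift +1.3° → track 211.5°, groundspeed 197.5 kt
Leg 4: heading 41.1°; drift -1.7° → track 39.4°, groundspeed 216.4 kt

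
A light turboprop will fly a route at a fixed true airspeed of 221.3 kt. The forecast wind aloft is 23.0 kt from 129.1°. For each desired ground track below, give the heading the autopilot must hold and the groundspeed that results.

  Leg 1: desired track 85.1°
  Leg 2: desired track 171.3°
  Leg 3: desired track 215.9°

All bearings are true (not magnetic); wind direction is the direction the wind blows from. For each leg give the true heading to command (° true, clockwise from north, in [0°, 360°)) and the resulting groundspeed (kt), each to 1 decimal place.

Leg 1: heading=89.2°, groundspeed=204.2 kt
Leg 2: heading=167.3°, groundspeed=203.7 kt
Leg 3: heading=209.9°, groundspeed=218.8 kt

Leg 1: desired track 85.1°; wind correction +4.1° → command heading 89.2°, groundspeed 204.2 kt
Leg 2: desired track 171.3°; wind correction -4.0° → command heading 167.3°, groundspeed 203.7 kt
Leg 3: desired track 215.9°; wind correction -6.0° → command heading 209.9°, groundspeed 218.8 kt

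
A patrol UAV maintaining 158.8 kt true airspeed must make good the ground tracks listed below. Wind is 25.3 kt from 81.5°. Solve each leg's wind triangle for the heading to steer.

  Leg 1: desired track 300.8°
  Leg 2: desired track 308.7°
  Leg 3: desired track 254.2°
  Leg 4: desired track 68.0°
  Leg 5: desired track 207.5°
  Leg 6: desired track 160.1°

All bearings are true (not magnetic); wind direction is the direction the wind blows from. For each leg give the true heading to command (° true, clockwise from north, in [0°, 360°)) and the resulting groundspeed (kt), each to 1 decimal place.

Leg 1: desired track 300.8°; wind correction +5.8° → command heading 306.6°, groundspeed 177.6 kt
Leg 2: desired track 308.7°; wind correction +6.7° → command heading 315.4°, groundspeed 174.9 kt
Leg 3: desired track 254.2°; wind correction -1.2° → command heading 253.0°, groundspeed 183.9 kt
Leg 4: desired track 68.0°; wind correction +2.1° → command heading 70.1°, groundspeed 134.1 kt
Leg 5: desired track 207.5°; wind correction -7.4° → command heading 200.1°, groundspeed 172.3 kt
Leg 6: desired track 160.1°; wind correction -9.0° → command heading 151.1°, groundspeed 151.9 kt

Leg 1: heading=306.6°, groundspeed=177.6 kt
Leg 2: heading=315.4°, groundspeed=174.9 kt
Leg 3: heading=253.0°, groundspeed=183.9 kt
Leg 4: heading=70.1°, groundspeed=134.1 kt
Leg 5: heading=200.1°, groundspeed=172.3 kt
Leg 6: heading=151.1°, groundspeed=151.9 kt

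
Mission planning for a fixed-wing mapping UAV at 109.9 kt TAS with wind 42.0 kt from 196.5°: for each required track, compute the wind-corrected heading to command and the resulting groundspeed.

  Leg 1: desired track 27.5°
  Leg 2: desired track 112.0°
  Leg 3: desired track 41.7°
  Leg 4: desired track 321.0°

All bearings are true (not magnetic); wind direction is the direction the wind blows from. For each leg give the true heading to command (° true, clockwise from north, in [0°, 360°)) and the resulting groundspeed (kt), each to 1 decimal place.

Leg 1: desired track 27.5°; wind correction +4.2° → command heading 31.7°, groundspeed 150.8 kt
Leg 2: desired track 112.0°; wind correction +22.4° → command heading 134.4°, groundspeed 97.6 kt
Leg 3: desired track 41.7°; wind correction +9.4° → command heading 51.1°, groundspeed 146.4 kt
Leg 4: desired track 321.0°; wind correction -18.4° → command heading 302.6°, groundspeed 128.1 kt

Leg 1: heading=31.7°, groundspeed=150.8 kt
Leg 2: heading=134.4°, groundspeed=97.6 kt
Leg 3: heading=51.1°, groundspeed=146.4 kt
Leg 4: heading=302.6°, groundspeed=128.1 kt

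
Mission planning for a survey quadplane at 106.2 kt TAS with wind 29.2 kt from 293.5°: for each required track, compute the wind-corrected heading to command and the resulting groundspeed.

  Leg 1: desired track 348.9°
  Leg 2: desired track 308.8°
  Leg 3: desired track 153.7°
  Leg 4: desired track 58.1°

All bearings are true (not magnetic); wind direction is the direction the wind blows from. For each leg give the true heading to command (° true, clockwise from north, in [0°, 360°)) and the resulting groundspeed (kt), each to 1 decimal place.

Leg 1: desired track 348.9°; wind correction -13.1° → command heading 335.8°, groundspeed 86.9 kt
Leg 2: desired track 308.8°; wind correction -4.2° → command heading 304.6°, groundspeed 77.8 kt
Leg 3: desired track 153.7°; wind correction +10.2° → command heading 163.9°, groundspeed 126.8 kt
Leg 4: desired track 58.1°; wind correction -13.1° → command heading 45.0°, groundspeed 120.0 kt

Leg 1: heading=335.8°, groundspeed=86.9 kt
Leg 2: heading=304.6°, groundspeed=77.8 kt
Leg 3: heading=163.9°, groundspeed=126.8 kt
Leg 4: heading=45.0°, groundspeed=120.0 kt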